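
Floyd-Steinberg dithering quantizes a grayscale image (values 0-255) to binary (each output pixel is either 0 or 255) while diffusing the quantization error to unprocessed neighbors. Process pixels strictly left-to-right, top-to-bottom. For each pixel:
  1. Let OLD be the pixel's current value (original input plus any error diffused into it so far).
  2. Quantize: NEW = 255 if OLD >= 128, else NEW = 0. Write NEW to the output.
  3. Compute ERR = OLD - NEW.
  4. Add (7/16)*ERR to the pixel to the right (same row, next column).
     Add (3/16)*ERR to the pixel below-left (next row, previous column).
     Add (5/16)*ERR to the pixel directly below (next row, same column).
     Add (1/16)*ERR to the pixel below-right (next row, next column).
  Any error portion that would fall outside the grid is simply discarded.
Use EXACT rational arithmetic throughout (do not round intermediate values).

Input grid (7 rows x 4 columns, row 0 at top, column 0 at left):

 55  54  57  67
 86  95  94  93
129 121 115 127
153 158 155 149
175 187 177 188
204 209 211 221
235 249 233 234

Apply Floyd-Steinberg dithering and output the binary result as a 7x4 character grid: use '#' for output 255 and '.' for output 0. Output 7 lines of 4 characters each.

(0,0): OLD=55 → NEW=0, ERR=55
(0,1): OLD=1249/16 → NEW=0, ERR=1249/16
(0,2): OLD=23335/256 → NEW=0, ERR=23335/256
(0,3): OLD=437777/4096 → NEW=0, ERR=437777/4096
(1,0): OLD=30163/256 → NEW=0, ERR=30163/256
(1,1): OLD=392133/2048 → NEW=255, ERR=-130107/2048
(1,2): OLD=7838761/65536 → NEW=0, ERR=7838761/65536
(1,3): OLD=193384815/1048576 → NEW=255, ERR=-74002065/1048576
(2,0): OLD=5043271/32768 → NEW=255, ERR=-3312569/32768
(2,1): OLD=90922621/1048576 → NEW=0, ERR=90922621/1048576
(2,2): OLD=363039761/2097152 → NEW=255, ERR=-171733999/2097152
(2,3): OLD=2570094573/33554432 → NEW=0, ERR=2570094573/33554432
(3,0): OLD=2309670871/16777216 → NEW=255, ERR=-1968519209/16777216
(3,1): OLD=30089325961/268435456 → NEW=0, ERR=30089325961/268435456
(3,2): OLD=851393913975/4294967296 → NEW=255, ERR=-243822746505/4294967296
(3,3): OLD=9825592104897/68719476736 → NEW=255, ERR=-7697874462783/68719476736
(4,0): OLD=684405717963/4294967296 → NEW=255, ERR=-410810942517/4294967296
(4,1): OLD=5573301235937/34359738368 → NEW=255, ERR=-3188432047903/34359738368
(4,2): OLD=115078933782977/1099511627776 → NEW=0, ERR=115078933782977/1099511627776
(4,3): OLD=3434634932703127/17592186044416 → NEW=255, ERR=-1051372508622953/17592186044416
(5,0): OLD=86152452188763/549755813888 → NEW=255, ERR=-54035280352677/549755813888
(5,1): OLD=2650193030745565/17592186044416 → NEW=255, ERR=-1835814410580515/17592186044416
(5,2): OLD=1592507474378993/8796093022208 → NEW=255, ERR=-650496246284047/8796093022208
(5,3): OLD=49683422802491185/281474976710656 → NEW=255, ERR=-22092696258726095/281474976710656
(6,0): OLD=51993531438834295/281474976710656 → NEW=255, ERR=-19782587622382985/281474976710656
(6,1): OLD=745939337828292273/4503599627370496 → NEW=255, ERR=-402478567151184207/4503599627370496
(6,2): OLD=10776381140764294919/72057594037927936 → NEW=255, ERR=-7598305338907328761/72057594037927936
(6,3): OLD=182987978244922576433/1152921504606846976 → NEW=255, ERR=-111007005429823402447/1152921504606846976
Row 0: ....
Row 1: .#.#
Row 2: #.#.
Row 3: #.##
Row 4: ##.#
Row 5: ####
Row 6: ####

Answer: ....
.#.#
#.#.
#.##
##.#
####
####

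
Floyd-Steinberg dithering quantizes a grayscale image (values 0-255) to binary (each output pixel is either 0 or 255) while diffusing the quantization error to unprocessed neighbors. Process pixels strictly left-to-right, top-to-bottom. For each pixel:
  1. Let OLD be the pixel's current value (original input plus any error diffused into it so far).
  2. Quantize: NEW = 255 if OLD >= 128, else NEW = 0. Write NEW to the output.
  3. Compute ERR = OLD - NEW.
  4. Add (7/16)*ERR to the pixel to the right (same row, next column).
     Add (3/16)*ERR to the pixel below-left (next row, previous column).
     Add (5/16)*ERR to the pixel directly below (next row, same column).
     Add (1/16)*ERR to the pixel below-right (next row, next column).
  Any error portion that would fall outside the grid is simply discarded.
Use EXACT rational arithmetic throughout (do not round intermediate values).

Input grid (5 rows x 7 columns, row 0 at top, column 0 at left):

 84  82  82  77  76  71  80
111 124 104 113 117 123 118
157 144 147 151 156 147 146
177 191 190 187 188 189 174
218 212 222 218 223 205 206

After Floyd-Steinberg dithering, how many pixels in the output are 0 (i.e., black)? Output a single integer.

Answer: 14

Derivation:
(0,0): OLD=84 → NEW=0, ERR=84
(0,1): OLD=475/4 → NEW=0, ERR=475/4
(0,2): OLD=8573/64 → NEW=255, ERR=-7747/64
(0,3): OLD=24619/1024 → NEW=0, ERR=24619/1024
(0,4): OLD=1417517/16384 → NEW=0, ERR=1417517/16384
(0,5): OLD=28534843/262144 → NEW=0, ERR=28534843/262144
(0,6): OLD=535288221/4194304 → NEW=0, ERR=535288221/4194304
(1,0): OLD=10209/64 → NEW=255, ERR=-6111/64
(1,1): OLD=52167/512 → NEW=0, ERR=52167/512
(1,2): OLD=2009971/16384 → NEW=0, ERR=2009971/16384
(1,3): OLD=11982727/65536 → NEW=255, ERR=-4728953/65536
(1,4): OLD=563631237/4194304 → NEW=255, ERR=-505916283/4194304
(1,5): OLD=4482256373/33554432 → NEW=255, ERR=-4074123787/33554432
(1,6): OLD=59895889851/536870912 → NEW=0, ERR=59895889851/536870912
(2,0): OLD=1198205/8192 → NEW=255, ERR=-890755/8192
(2,1): OLD=38090383/262144 → NEW=255, ERR=-28756337/262144
(2,2): OLD=546028077/4194304 → NEW=255, ERR=-523519443/4194304
(2,3): OLD=1976170565/33554432 → NEW=0, ERR=1976170565/33554432
(2,4): OLD=31352404805/268435456 → NEW=0, ERR=31352404805/268435456
(2,5): OLD=1490654534663/8589934592 → NEW=255, ERR=-699778786297/8589934592
(2,6): OLD=18916331201441/137438953472 → NEW=255, ERR=-16130601933919/137438953472
(3,0): OLD=513601997/4194304 → NEW=0, ERR=513601997/4194304
(3,1): OLD=6042937577/33554432 → NEW=255, ERR=-2513442583/33554432
(3,2): OLD=32859149019/268435456 → NEW=0, ERR=32859149019/268435456
(3,3): OLD=293192930037/1073741824 → NEW=255, ERR=19388764917/1073741824
(3,4): OLD=30347242162637/137438953472 → NEW=255, ERR=-4699690972723/137438953472
(3,5): OLD=147197940522455/1099511627776 → NEW=255, ERR=-133177524560425/1099511627776
(3,6): OLD=1394001937802633/17592186044416 → NEW=0, ERR=1394001937802633/17592186044416
(4,0): OLD=130041610947/536870912 → NEW=255, ERR=-6860471613/536870912
(4,1): OLD=1834863375303/8589934592 → NEW=255, ERR=-355569945657/8589934592
(4,2): OLD=33101810950985/137438953472 → NEW=255, ERR=-1945122184375/137438953472
(4,3): OLD=240452417673075/1099511627776 → NEW=255, ERR=-39923047409805/1099511627776
(4,4): OLD=1537965019360473/8796093022208 → NEW=255, ERR=-705038701302567/8796093022208
(4,5): OLD=40758071811513897/281474976710656 → NEW=255, ERR=-31018047249703383/281474976710656
(4,6): OLD=788041901227140335/4503599627370496 → NEW=255, ERR=-360376003752336145/4503599627370496
Output grid:
  Row 0: ..#....  (6 black, running=6)
  Row 1: #..###.  (3 black, running=9)
  Row 2: ###..##  (2 black, running=11)
  Row 3: .#.###.  (3 black, running=14)
  Row 4: #######  (0 black, running=14)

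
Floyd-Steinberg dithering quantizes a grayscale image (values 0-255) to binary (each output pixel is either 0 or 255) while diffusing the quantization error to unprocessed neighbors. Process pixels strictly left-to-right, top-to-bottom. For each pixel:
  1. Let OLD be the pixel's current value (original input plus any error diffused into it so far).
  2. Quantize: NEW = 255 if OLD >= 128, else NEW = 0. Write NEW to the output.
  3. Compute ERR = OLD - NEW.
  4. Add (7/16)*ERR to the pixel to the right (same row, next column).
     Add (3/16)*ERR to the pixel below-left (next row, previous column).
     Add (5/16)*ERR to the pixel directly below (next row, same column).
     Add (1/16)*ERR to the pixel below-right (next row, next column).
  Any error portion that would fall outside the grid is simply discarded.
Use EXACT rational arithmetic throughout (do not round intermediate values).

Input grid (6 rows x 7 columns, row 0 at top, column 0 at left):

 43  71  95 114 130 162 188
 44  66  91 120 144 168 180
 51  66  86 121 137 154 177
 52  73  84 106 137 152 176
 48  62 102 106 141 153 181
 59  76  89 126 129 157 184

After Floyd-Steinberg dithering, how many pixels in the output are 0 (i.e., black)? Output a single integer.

Answer: 24

Derivation:
(0,0): OLD=43 → NEW=0, ERR=43
(0,1): OLD=1437/16 → NEW=0, ERR=1437/16
(0,2): OLD=34379/256 → NEW=255, ERR=-30901/256
(0,3): OLD=250637/4096 → NEW=0, ERR=250637/4096
(0,4): OLD=10274139/65536 → NEW=255, ERR=-6437541/65536
(0,5): OLD=124806525/1048576 → NEW=0, ERR=124806525/1048576
(0,6): OLD=4027762283/16777216 → NEW=255, ERR=-250427797/16777216
(1,0): OLD=19015/256 → NEW=0, ERR=19015/256
(1,1): OLD=218353/2048 → NEW=0, ERR=218353/2048
(1,2): OLD=7668421/65536 → NEW=0, ERR=7668421/65536
(1,3): OLD=43083937/262144 → NEW=255, ERR=-23762783/262144
(1,4): OLD=1674140547/16777216 → NEW=0, ERR=1674140547/16777216
(1,5): OLD=32200684275/134217728 → NEW=255, ERR=-2024836365/134217728
(1,6): OLD=378331325405/2147483648 → NEW=255, ERR=-169277004835/2147483648
(2,0): OLD=3086827/32768 → NEW=0, ERR=3086827/32768
(2,1): OLD=175231177/1048576 → NEW=255, ERR=-92155703/1048576
(2,2): OLD=1237867675/16777216 → NEW=0, ERR=1237867675/16777216
(2,3): OLD=20263605379/134217728 → NEW=255, ERR=-13961915261/134217728
(2,4): OLD=122598210419/1073741824 → NEW=0, ERR=122598210419/1073741824
(2,5): OLD=6552246720849/34359738368 → NEW=255, ERR=-2209486562991/34359738368
(2,6): OLD=67779854620999/549755813888 → NEW=0, ERR=67779854620999/549755813888
(3,0): OLD=1089840443/16777216 → NEW=0, ERR=1089840443/16777216
(3,1): OLD=12573136799/134217728 → NEW=0, ERR=12573136799/134217728
(3,2): OLD=132116807629/1073741824 → NEW=0, ERR=132116807629/1073741824
(3,3): OLD=658606334731/4294967296 → NEW=255, ERR=-436610325749/4294967296
(3,4): OLD=60279371931963/549755813888 → NEW=0, ERR=60279371931963/549755813888
(3,5): OLD=924156332728801/4398046511104 → NEW=255, ERR=-197345527602719/4398046511104
(3,6): OLD=13431860186826943/70368744177664 → NEW=255, ERR=-4512169578477377/70368744177664
(4,0): OLD=184392243221/2147483648 → NEW=0, ERR=184392243221/2147483648
(4,1): OLD=5359100847761/34359738368 → NEW=255, ERR=-3402632436079/34359738368
(4,2): OLD=46135430387231/549755813888 → NEW=0, ERR=46135430387231/549755813888
(4,3): OLD=612192592943621/4398046511104 → NEW=255, ERR=-509309267387899/4398046511104
(4,4): OLD=3864438689119359/35184372088832 → NEW=0, ERR=3864438689119359/35184372088832
(4,5): OLD=204756436058234111/1125899906842624 → NEW=255, ERR=-82348040186635009/1125899906842624
(4,6): OLD=2272675827565307817/18014398509481984 → NEW=0, ERR=2272675827565307817/18014398509481984
(5,0): OLD=36979075168835/549755813888 → NEW=0, ERR=36979075168835/549755813888
(5,1): OLD=420378353204801/4398046511104 → NEW=0, ERR=420378353204801/4398046511104
(5,2): OLD=4543709582876567/35184372088832 → NEW=255, ERR=-4428305299775593/35184372088832
(5,3): OLD=17053584974640531/281474976710656 → NEW=0, ERR=17053584974640531/281474976710656
(5,4): OLD=3042240684261001073/18014398509481984 → NEW=255, ERR=-1551430935656904847/18014398509481984
(5,5): OLD=18300464691407322209/144115188075855872 → NEW=0, ERR=18300464691407322209/144115188075855872
(5,6): OLD=632744850493893974159/2305843009213693952 → NEW=255, ERR=44754883144402016399/2305843009213693952
Output grid:
  Row 0: ..#.#.#  (4 black, running=4)
  Row 1: ...#.##  (4 black, running=8)
  Row 2: .#.#.#.  (4 black, running=12)
  Row 3: ...#.##  (4 black, running=16)
  Row 4: .#.#.#.  (4 black, running=20)
  Row 5: ..#.#.#  (4 black, running=24)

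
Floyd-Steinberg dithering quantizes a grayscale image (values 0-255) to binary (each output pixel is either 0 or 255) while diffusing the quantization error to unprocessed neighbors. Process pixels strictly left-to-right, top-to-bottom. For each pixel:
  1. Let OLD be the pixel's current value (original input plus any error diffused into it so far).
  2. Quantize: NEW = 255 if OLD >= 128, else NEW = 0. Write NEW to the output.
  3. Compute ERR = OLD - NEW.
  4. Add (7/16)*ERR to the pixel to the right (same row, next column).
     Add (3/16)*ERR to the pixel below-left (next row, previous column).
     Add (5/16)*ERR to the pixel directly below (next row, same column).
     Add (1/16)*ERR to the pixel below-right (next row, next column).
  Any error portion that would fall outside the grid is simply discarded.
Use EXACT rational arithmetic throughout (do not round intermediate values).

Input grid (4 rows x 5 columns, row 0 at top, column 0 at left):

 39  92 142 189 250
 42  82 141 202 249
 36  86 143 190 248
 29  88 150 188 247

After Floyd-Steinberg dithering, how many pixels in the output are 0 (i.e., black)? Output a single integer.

(0,0): OLD=39 → NEW=0, ERR=39
(0,1): OLD=1745/16 → NEW=0, ERR=1745/16
(0,2): OLD=48567/256 → NEW=255, ERR=-16713/256
(0,3): OLD=657153/4096 → NEW=255, ERR=-387327/4096
(0,4): OLD=13672711/65536 → NEW=255, ERR=-3038969/65536
(1,0): OLD=19107/256 → NEW=0, ERR=19107/256
(1,1): OLD=284533/2048 → NEW=255, ERR=-237707/2048
(1,2): OLD=3860377/65536 → NEW=0, ERR=3860377/65536
(1,3): OLD=48613349/262144 → NEW=255, ERR=-18233371/262144
(1,4): OLD=831179791/4194304 → NEW=255, ERR=-238367729/4194304
(2,0): OLD=1230807/32768 → NEW=0, ERR=1230807/32768
(2,1): OLD=85848237/1048576 → NEW=0, ERR=85848237/1048576
(2,2): OLD=2968403271/16777216 → NEW=255, ERR=-1309786809/16777216
(2,3): OLD=34127394021/268435456 → NEW=0, ERR=34127394021/268435456
(2,4): OLD=1209095002371/4294967296 → NEW=255, ERR=113878341891/4294967296
(3,0): OLD=941013095/16777216 → NEW=0, ERR=941013095/16777216
(3,1): OLD=16889041755/134217728 → NEW=0, ERR=16889041755/134217728
(3,2): OLD=900268064985/4294967296 → NEW=255, ERR=-194948595495/4294967296
(3,3): OLD=1786392822769/8589934592 → NEW=255, ERR=-404040498191/8589934592
(3,4): OLD=33349998047829/137438953472 → NEW=255, ERR=-1696935087531/137438953472
Output grid:
  Row 0: ..###  (2 black, running=2)
  Row 1: .#.##  (2 black, running=4)
  Row 2: ..#.#  (3 black, running=7)
  Row 3: ..###  (2 black, running=9)

Answer: 9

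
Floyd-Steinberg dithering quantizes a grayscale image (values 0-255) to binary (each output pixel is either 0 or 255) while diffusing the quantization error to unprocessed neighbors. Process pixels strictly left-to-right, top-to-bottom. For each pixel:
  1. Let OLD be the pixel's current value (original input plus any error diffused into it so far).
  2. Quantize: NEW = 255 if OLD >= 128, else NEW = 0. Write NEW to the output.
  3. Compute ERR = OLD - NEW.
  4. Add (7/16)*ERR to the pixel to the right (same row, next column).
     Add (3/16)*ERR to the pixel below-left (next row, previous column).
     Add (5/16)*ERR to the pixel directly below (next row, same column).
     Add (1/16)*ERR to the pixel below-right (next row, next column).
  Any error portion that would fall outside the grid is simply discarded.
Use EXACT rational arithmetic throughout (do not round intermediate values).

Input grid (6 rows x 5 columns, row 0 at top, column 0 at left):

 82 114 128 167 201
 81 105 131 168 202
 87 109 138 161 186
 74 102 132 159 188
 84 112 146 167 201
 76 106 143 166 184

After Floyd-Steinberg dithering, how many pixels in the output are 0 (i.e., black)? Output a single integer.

Answer: 14

Derivation:
(0,0): OLD=82 → NEW=0, ERR=82
(0,1): OLD=1199/8 → NEW=255, ERR=-841/8
(0,2): OLD=10497/128 → NEW=0, ERR=10497/128
(0,3): OLD=415495/2048 → NEW=255, ERR=-106745/2048
(0,4): OLD=5839153/32768 → NEW=255, ERR=-2516687/32768
(1,0): OLD=11125/128 → NEW=0, ERR=11125/128
(1,1): OLD=133811/1024 → NEW=255, ERR=-127309/1024
(1,2): OLD=2814511/32768 → NEW=0, ERR=2814511/32768
(1,3): OLD=23594883/131072 → NEW=255, ERR=-9828477/131072
(1,4): OLD=297659945/2097152 → NEW=255, ERR=-237113815/2097152
(2,0): OLD=1488481/16384 → NEW=0, ERR=1488481/16384
(2,1): OLD=68908219/524288 → NEW=255, ERR=-64785221/524288
(2,2): OLD=746168305/8388608 → NEW=0, ERR=746168305/8388608
(2,3): OLD=21562268739/134217728 → NEW=255, ERR=-12663251901/134217728
(2,4): OLD=224848413973/2147483648 → NEW=0, ERR=224848413973/2147483648
(3,0): OLD=664558289/8388608 → NEW=0, ERR=664558289/8388608
(3,1): OLD=8079952893/67108864 → NEW=0, ERR=8079952893/67108864
(3,2): OLD=401705874159/2147483648 → NEW=255, ERR=-145902456081/2147483648
(3,3): OLD=536798172983/4294967296 → NEW=0, ERR=536798172983/4294967296
(3,4): OLD=18520108916147/68719476736 → NEW=255, ERR=996642348467/68719476736
(4,0): OLD=141016503455/1073741824 → NEW=255, ERR=-132787661665/1073741824
(4,1): OLD=3014475450527/34359738368 → NEW=0, ERR=3014475450527/34359738368
(4,2): OLD=106713572527665/549755813888 → NEW=255, ERR=-33474160013775/549755813888
(4,3): OLD=1564747632927903/8796093022208 → NEW=255, ERR=-678256087735137/8796093022208
(4,4): OLD=25277656306563033/140737488355328 → NEW=255, ERR=-10610403224045607/140737488355328
(5,0): OLD=29578842340669/549755813888 → NEW=0, ERR=29578842340669/549755813888
(5,1): OLD=606093014983543/4398046511104 → NEW=255, ERR=-515408845347977/4398046511104
(5,2): OLD=8968741650967727/140737488355328 → NEW=0, ERR=8968741650967727/140737488355328
(5,3): OLD=85479719743512769/562949953421312 → NEW=255, ERR=-58072518378921791/562949953421312
(5,4): OLD=995200580123929083/9007199254740992 → NEW=0, ERR=995200580123929083/9007199254740992
Output grid:
  Row 0: .#.##  (2 black, running=2)
  Row 1: .#.##  (2 black, running=4)
  Row 2: .#.#.  (3 black, running=7)
  Row 3: ..#.#  (3 black, running=10)
  Row 4: #.###  (1 black, running=11)
  Row 5: .#.#.  (3 black, running=14)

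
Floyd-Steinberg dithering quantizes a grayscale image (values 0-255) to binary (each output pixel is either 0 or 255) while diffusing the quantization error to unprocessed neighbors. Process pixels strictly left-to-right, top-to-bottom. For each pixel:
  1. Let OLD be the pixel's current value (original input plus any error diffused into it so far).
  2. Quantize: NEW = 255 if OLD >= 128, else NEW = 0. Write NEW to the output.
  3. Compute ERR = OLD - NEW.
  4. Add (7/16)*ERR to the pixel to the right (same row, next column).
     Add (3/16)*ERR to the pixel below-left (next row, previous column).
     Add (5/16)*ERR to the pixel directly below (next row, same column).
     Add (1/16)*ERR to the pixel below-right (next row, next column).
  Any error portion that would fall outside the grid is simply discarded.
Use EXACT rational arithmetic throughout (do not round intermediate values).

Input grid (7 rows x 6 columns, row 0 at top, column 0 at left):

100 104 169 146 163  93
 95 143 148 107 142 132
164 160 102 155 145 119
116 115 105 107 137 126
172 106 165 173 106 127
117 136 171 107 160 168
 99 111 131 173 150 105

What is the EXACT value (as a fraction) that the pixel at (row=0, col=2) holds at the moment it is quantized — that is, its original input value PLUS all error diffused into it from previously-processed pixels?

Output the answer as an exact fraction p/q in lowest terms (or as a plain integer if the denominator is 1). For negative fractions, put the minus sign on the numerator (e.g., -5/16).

(0,0): OLD=100 → NEW=0, ERR=100
(0,1): OLD=591/4 → NEW=255, ERR=-429/4
(0,2): OLD=7813/64 → NEW=0, ERR=7813/64
Target (0,2): original=169, with diffused error = 7813/64

Answer: 7813/64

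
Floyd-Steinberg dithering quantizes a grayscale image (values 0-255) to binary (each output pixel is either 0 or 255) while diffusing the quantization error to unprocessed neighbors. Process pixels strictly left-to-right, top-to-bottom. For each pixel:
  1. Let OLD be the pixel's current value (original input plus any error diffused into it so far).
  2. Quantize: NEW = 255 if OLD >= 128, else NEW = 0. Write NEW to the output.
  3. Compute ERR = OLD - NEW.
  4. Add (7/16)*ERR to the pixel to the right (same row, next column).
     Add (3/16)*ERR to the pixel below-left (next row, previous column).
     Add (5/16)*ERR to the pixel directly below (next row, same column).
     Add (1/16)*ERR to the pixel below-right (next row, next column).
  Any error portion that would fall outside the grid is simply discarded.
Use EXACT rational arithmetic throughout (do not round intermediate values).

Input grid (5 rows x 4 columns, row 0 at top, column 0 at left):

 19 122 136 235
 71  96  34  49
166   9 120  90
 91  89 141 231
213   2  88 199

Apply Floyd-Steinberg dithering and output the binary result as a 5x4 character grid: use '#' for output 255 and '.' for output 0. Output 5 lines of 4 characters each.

(0,0): OLD=19 → NEW=0, ERR=19
(0,1): OLD=2085/16 → NEW=255, ERR=-1995/16
(0,2): OLD=20851/256 → NEW=0, ERR=20851/256
(0,3): OLD=1108517/4096 → NEW=255, ERR=64037/4096
(1,0): OLD=13711/256 → NEW=0, ERR=13711/256
(1,1): OLD=198505/2048 → NEW=0, ERR=198505/2048
(1,2): OLD=6356765/65536 → NEW=0, ERR=6356765/65536
(1,3): OLD=106338395/1048576 → NEW=0, ERR=106338395/1048576
(2,0): OLD=6583443/32768 → NEW=255, ERR=-1772397/32768
(2,1): OLD=38964737/1048576 → NEW=0, ERR=38964737/1048576
(2,2): OLD=401901253/2097152 → NEW=255, ERR=-132872507/2097152
(2,3): OLD=3356591761/33554432 → NEW=0, ERR=3356591761/33554432
(3,0): OLD=1360037347/16777216 → NEW=0, ERR=1360037347/16777216
(3,1): OLD=32431788541/268435456 → NEW=0, ERR=32431788541/268435456
(3,2): OLD=838107678979/4294967296 → NEW=255, ERR=-257108981501/4294967296
(3,3): OLD=15950532088213/68719476736 → NEW=255, ERR=-1572934479467/68719476736
(4,0): OLD=1120926387431/4294967296 → NEW=255, ERR=25709726951/4294967296
(4,1): OLD=1244396370869/34359738368 → NEW=0, ERR=1244396370869/34359738368
(4,2): OLD=97193588344469/1099511627776 → NEW=0, ERR=97193588344469/1099511627776
(4,3): OLD=3989545483628451/17592186044416 → NEW=255, ERR=-496461957697629/17592186044416
Row 0: .#.#
Row 1: ....
Row 2: #.#.
Row 3: ..##
Row 4: #..#

Answer: .#.#
....
#.#.
..##
#..#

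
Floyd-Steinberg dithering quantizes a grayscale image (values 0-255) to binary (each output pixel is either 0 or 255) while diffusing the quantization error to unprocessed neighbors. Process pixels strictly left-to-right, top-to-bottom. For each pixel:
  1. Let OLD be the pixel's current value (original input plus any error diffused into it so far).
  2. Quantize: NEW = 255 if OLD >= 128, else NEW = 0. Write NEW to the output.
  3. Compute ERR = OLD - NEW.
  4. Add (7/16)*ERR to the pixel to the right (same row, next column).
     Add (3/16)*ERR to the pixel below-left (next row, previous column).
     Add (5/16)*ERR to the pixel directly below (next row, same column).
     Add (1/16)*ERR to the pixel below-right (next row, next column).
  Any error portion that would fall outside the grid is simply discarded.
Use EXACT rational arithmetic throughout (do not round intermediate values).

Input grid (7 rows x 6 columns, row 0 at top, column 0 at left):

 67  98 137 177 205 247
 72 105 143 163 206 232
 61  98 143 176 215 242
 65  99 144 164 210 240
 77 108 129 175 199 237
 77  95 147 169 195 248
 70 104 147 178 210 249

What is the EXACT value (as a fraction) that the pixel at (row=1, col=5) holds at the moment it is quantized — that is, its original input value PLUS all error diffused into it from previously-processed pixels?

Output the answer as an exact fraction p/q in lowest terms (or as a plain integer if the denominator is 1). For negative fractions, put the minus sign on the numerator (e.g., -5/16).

Answer: 69577718717/268435456

Derivation:
(0,0): OLD=67 → NEW=0, ERR=67
(0,1): OLD=2037/16 → NEW=0, ERR=2037/16
(0,2): OLD=49331/256 → NEW=255, ERR=-15949/256
(0,3): OLD=613349/4096 → NEW=255, ERR=-431131/4096
(0,4): OLD=10416963/65536 → NEW=255, ERR=-6294717/65536
(0,5): OLD=214935253/1048576 → NEW=255, ERR=-52451627/1048576
(1,0): OLD=29903/256 → NEW=0, ERR=29903/256
(1,1): OLD=385833/2048 → NEW=255, ERR=-136407/2048
(1,2): OLD=5414109/65536 → NEW=0, ERR=5414109/65536
(1,3): OLD=37839769/262144 → NEW=255, ERR=-29006951/262144
(1,4): OLD=1872610091/16777216 → NEW=0, ERR=1872610091/16777216
(1,5): OLD=69577718717/268435456 → NEW=255, ERR=1126677437/268435456
Target (1,5): original=232, with diffused error = 69577718717/268435456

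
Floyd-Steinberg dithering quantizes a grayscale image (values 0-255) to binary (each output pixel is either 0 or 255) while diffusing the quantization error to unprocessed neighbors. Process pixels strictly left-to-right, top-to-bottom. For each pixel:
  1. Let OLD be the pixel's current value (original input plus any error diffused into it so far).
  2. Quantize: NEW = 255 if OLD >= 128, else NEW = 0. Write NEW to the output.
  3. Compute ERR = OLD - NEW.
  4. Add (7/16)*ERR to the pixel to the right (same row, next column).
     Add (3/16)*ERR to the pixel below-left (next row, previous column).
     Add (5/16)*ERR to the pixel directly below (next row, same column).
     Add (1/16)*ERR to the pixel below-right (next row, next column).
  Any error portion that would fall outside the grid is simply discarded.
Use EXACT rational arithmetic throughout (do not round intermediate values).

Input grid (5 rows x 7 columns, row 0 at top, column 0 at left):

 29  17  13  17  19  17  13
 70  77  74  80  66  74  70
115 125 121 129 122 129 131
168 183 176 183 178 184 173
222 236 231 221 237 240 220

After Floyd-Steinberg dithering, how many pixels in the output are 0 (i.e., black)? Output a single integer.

(0,0): OLD=29 → NEW=0, ERR=29
(0,1): OLD=475/16 → NEW=0, ERR=475/16
(0,2): OLD=6653/256 → NEW=0, ERR=6653/256
(0,3): OLD=116203/4096 → NEW=0, ERR=116203/4096
(0,4): OLD=2058605/65536 → NEW=0, ERR=2058605/65536
(0,5): OLD=32236027/1048576 → NEW=0, ERR=32236027/1048576
(0,6): OLD=443755997/16777216 → NEW=0, ERR=443755997/16777216
(1,0): OLD=21665/256 → NEW=0, ERR=21665/256
(1,1): OLD=266215/2048 → NEW=255, ERR=-256025/2048
(1,2): OLD=2267763/65536 → NEW=0, ERR=2267763/65536
(1,3): OLD=29233911/262144 → NEW=0, ERR=29233911/262144
(1,4): OLD=2216990213/16777216 → NEW=255, ERR=-2061199867/16777216
(1,5): OLD=4936488853/134217728 → NEW=0, ERR=4936488853/134217728
(1,6): OLD=206755728667/2147483648 → NEW=0, ERR=206755728667/2147483648
(2,0): OLD=3866845/32768 → NEW=0, ERR=3866845/32768
(2,1): OLD=156593359/1048576 → NEW=255, ERR=-110793521/1048576
(2,2): OLD=1655631661/16777216 → NEW=0, ERR=1655631661/16777216
(2,3): OLD=24984697349/134217728 → NEW=255, ERR=-9240823291/134217728
(2,4): OLD=72318238165/1073741824 → NEW=0, ERR=72318238165/1073741824
(2,5): OLD=6196214295047/34359738368 → NEW=255, ERR=-2565518988793/34359738368
(2,6): OLD=71863578137505/549755813888 → NEW=255, ERR=-68324154403935/549755813888
(3,0): OLD=3104886925/16777216 → NEW=255, ERR=-1173303155/16777216
(3,1): OLD=19496902153/134217728 → NEW=255, ERR=-14728618487/134217728
(3,2): OLD=149589009259/1073741824 → NEW=255, ERR=-124215155861/1073741824
(3,3): OLD=556923044701/4294967296 → NEW=255, ERR=-538293615779/4294967296
(3,4): OLD=69220802765965/549755813888 → NEW=0, ERR=69220802765965/549755813888
(3,5): OLD=864919845536631/4398046511104 → NEW=255, ERR=-256582014794889/4398046511104
(3,6): OLD=7316366032448745/70368744177664 → NEW=0, ERR=7316366032448745/70368744177664
(4,0): OLD=385623388195/2147483648 → NEW=255, ERR=-161984942045/2147483648
(4,1): OLD=4901240442567/34359738368 → NEW=255, ERR=-3860492841273/34359738368
(4,2): OLD=63406145070089/549755813888 → NEW=0, ERR=63406145070089/549755813888
(4,3): OLD=1093667953898547/4398046511104 → NEW=255, ERR=-27833906432973/4398046511104
(4,4): OLD=8965214214385897/35184372088832 → NEW=255, ERR=-6800668266263/35184372088832
(4,5): OLD=280403567954300713/1125899906842624 → NEW=255, ERR=-6700908290568407/1125899906842624
(4,6): OLD=4435885600860465647/18014398509481984 → NEW=255, ERR=-157786019057440273/18014398509481984
Output grid:
  Row 0: .......  (7 black, running=7)
  Row 1: .#..#..  (5 black, running=12)
  Row 2: .#.#.##  (3 black, running=15)
  Row 3: ####.#.  (2 black, running=17)
  Row 4: ##.####  (1 black, running=18)

Answer: 18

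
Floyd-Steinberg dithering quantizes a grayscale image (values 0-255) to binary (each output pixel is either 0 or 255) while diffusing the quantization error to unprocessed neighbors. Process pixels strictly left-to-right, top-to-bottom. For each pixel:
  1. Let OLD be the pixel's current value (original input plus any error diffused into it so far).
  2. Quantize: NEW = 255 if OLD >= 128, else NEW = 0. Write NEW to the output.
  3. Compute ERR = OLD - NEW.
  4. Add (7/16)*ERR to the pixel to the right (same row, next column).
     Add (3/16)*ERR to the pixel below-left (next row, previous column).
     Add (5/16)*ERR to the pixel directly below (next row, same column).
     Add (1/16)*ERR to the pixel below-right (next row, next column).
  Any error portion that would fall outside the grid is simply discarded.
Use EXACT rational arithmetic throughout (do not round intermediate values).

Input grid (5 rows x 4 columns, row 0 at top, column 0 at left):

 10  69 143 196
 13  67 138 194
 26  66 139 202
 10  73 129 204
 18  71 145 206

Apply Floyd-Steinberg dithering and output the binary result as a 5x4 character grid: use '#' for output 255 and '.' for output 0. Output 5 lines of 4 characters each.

(0,0): OLD=10 → NEW=0, ERR=10
(0,1): OLD=587/8 → NEW=0, ERR=587/8
(0,2): OLD=22413/128 → NEW=255, ERR=-10227/128
(0,3): OLD=329819/2048 → NEW=255, ERR=-192421/2048
(1,0): OLD=3825/128 → NEW=0, ERR=3825/128
(1,1): OLD=90775/1024 → NEW=0, ERR=90775/1024
(1,2): OLD=4547683/32768 → NEW=255, ERR=-3808157/32768
(1,3): OLD=57042981/524288 → NEW=0, ERR=57042981/524288
(2,0): OLD=851309/16384 → NEW=0, ERR=851309/16384
(2,1): OLD=50600063/524288 → NEW=0, ERR=50600063/524288
(2,2): OLD=179146267/1048576 → NEW=255, ERR=-88240613/1048576
(2,3): OLD=3219882127/16777216 → NEW=255, ERR=-1058307953/16777216
(3,0): OLD=371895709/8388608 → NEW=0, ERR=371895709/8388608
(3,1): OLD=14767264643/134217728 → NEW=0, ERR=14767264643/134217728
(3,2): OLD=311476476029/2147483648 → NEW=255, ERR=-236131854211/2147483648
(3,3): OLD=4498429782251/34359738368 → NEW=255, ERR=-4263303501589/34359738368
(4,0): OLD=112708156313/2147483648 → NEW=0, ERR=112708156313/2147483648
(4,1): OLD=1898344714315/17179869184 → NEW=0, ERR=1898344714315/17179869184
(4,2): OLD=78391379921131/549755813888 → NEW=255, ERR=-61796352620309/549755813888
(4,3): OLD=977906659427549/8796093022208 → NEW=0, ERR=977906659427549/8796093022208
Row 0: ..##
Row 1: ..#.
Row 2: ..##
Row 3: ..##
Row 4: ..#.

Answer: ..##
..#.
..##
..##
..#.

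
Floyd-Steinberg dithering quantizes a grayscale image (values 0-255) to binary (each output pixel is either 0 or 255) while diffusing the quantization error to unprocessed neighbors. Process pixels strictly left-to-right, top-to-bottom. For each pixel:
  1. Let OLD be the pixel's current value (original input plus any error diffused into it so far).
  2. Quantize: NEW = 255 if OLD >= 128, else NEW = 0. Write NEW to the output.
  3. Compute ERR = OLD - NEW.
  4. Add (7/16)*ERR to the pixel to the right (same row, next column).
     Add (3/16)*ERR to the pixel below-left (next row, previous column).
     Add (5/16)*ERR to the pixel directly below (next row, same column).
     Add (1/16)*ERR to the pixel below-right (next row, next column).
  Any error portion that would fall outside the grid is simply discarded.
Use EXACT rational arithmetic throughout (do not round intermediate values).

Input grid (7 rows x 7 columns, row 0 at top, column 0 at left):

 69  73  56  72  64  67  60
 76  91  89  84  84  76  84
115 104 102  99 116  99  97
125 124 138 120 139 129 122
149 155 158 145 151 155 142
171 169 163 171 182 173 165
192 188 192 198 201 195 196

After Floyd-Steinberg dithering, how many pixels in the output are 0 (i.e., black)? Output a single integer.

(0,0): OLD=69 → NEW=0, ERR=69
(0,1): OLD=1651/16 → NEW=0, ERR=1651/16
(0,2): OLD=25893/256 → NEW=0, ERR=25893/256
(0,3): OLD=476163/4096 → NEW=0, ERR=476163/4096
(0,4): OLD=7527445/65536 → NEW=0, ERR=7527445/65536
(0,5): OLD=122946707/1048576 → NEW=0, ERR=122946707/1048576
(0,6): OLD=1867259909/16777216 → NEW=0, ERR=1867259909/16777216
(1,0): OLD=29929/256 → NEW=0, ERR=29929/256
(1,1): OLD=404831/2048 → NEW=255, ERR=-117409/2048
(1,2): OLD=8111563/65536 → NEW=0, ERR=8111563/65536
(1,3): OLD=53041327/262144 → NEW=255, ERR=-13805393/262144
(1,4): OLD=2115668589/16777216 → NEW=0, ERR=2115668589/16777216
(1,5): OLD=26287658493/134217728 → NEW=255, ERR=-7937862147/134217728
(1,6): OLD=215251166259/2147483648 → NEW=0, ERR=215251166259/2147483648
(2,0): OLD=4613253/32768 → NEW=255, ERR=-3742587/32768
(2,1): OLD=69866759/1048576 → NEW=0, ERR=69866759/1048576
(2,2): OLD=2623490261/16777216 → NEW=255, ERR=-1654699819/16777216
(2,3): OLD=9499025773/134217728 → NEW=0, ERR=9499025773/134217728
(2,4): OLD=184673039741/1073741824 → NEW=255, ERR=-89131125379/1073741824
(2,5): OLD=2435308449535/34359738368 → NEW=0, ERR=2435308449535/34359738368
(2,6): OLD=85561473684969/549755813888 → NEW=255, ERR=-54626258856471/549755813888
(3,0): OLD=1707938357/16777216 → NEW=0, ERR=1707938357/16777216
(3,1): OLD=21975300881/134217728 → NEW=255, ERR=-12250219759/134217728
(3,2): OLD=90926617411/1073741824 → NEW=0, ERR=90926617411/1073741824
(3,3): OLD=676184372581/4294967296 → NEW=255, ERR=-419032287899/4294967296
(3,4): OLD=48426945893941/549755813888 → NEW=0, ERR=48426945893941/549755813888
(3,5): OLD=729497692160879/4398046511104 → NEW=255, ERR=-392004168170641/4398046511104
(3,6): OLD=3967626739762161/70368744177664 → NEW=0, ERR=3967626739762161/70368744177664
(4,0): OLD=351541938555/2147483648 → NEW=255, ERR=-196066391685/2147483648
(4,1): OLD=3737452938687/34359738368 → NEW=0, ERR=3737452938687/34359738368
(4,2): OLD=114379016782993/549755813888 → NEW=255, ERR=-25808715758447/549755813888
(4,3): OLD=509213539725963/4398046511104 → NEW=0, ERR=509213539725963/4398046511104
(4,4): OLD=7261075708673073/35184372088832 → NEW=255, ERR=-1710939173979087/35184372088832
(4,5): OLD=137302532964959153/1125899906842624 → NEW=0, ERR=137302532964959153/1125899906842624
(4,6): OLD=3736219391230444583/18014398509481984 → NEW=255, ERR=-857452228687461337/18014398509481984
(5,0): OLD=89535291656109/549755813888 → NEW=255, ERR=-50652440885331/549755813888
(5,1): OLD=651674863052047/4398046511104 → NEW=255, ERR=-469826997279473/4398046511104
(5,2): OLD=4577501142497433/35184372088832 → NEW=255, ERR=-4394513740154727/35184372088832
(5,3): OLD=39543406056260957/281474976710656 → NEW=255, ERR=-32232713004956323/281474976710656
(5,4): OLD=2644620561815014111/18014398509481984 → NEW=255, ERR=-1949051058102891809/18014398509481984
(5,5): OLD=21878171380791472367/144115188075855872 → NEW=255, ERR=-14871201578551774993/144115188075855872
(5,6): OLD=259642320542413395233/2305843009213693952 → NEW=0, ERR=259642320542413395233/2305843009213693952
(6,0): OLD=10075220254859829/70368744177664 → NEW=255, ERR=-7868809510444491/70368744177664
(6,1): OLD=86150761256693305/1125899906842624 → NEW=0, ERR=86150761256693305/1125899906842624
(6,2): OLD=2851629376829616779/18014398509481984 → NEW=255, ERR=-1742042243088289141/18014398509481984
(6,3): OLD=13231853202783491157/144115188075855872 → NEW=0, ERR=13231853202783491157/144115188075855872
(6,4): OLD=52127327644141035967/288230376151711744 → NEW=255, ERR=-21371418274545458753/288230376151711744
(6,5): OLD=5337183065278107474779/36893488147419103232 → NEW=255, ERR=-4070656412313763849381/36893488147419103232
(6,6): OLD=104167741983393778010317/590295810358705651712 → NEW=255, ERR=-46357689658076163176243/590295810358705651712
Output grid:
  Row 0: .......  (7 black, running=7)
  Row 1: .#.#.#.  (4 black, running=11)
  Row 2: #.#.#.#  (3 black, running=14)
  Row 3: .#.#.#.  (4 black, running=18)
  Row 4: #.#.#.#  (3 black, running=21)
  Row 5: ######.  (1 black, running=22)
  Row 6: #.#.###  (2 black, running=24)

Answer: 24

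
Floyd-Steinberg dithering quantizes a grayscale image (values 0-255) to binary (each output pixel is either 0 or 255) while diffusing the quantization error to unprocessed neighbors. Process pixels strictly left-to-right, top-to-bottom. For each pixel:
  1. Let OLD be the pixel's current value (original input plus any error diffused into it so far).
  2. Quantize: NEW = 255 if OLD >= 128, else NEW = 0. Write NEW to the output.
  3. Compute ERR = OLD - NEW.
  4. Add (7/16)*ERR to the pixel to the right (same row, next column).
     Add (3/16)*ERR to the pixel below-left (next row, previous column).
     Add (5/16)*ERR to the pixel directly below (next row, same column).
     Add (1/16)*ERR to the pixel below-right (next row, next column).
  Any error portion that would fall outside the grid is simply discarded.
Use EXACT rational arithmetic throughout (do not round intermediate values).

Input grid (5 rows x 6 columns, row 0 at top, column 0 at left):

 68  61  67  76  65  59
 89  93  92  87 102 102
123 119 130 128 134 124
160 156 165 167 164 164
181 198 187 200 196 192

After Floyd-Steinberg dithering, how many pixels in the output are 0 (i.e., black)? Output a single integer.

Answer: 15

Derivation:
(0,0): OLD=68 → NEW=0, ERR=68
(0,1): OLD=363/4 → NEW=0, ERR=363/4
(0,2): OLD=6829/64 → NEW=0, ERR=6829/64
(0,3): OLD=125627/1024 → NEW=0, ERR=125627/1024
(0,4): OLD=1944349/16384 → NEW=0, ERR=1944349/16384
(0,5): OLD=29076939/262144 → NEW=0, ERR=29076939/262144
(1,0): OLD=8145/64 → NEW=0, ERR=8145/64
(1,1): OLD=103063/512 → NEW=255, ERR=-27497/512
(1,2): OLD=2138499/16384 → NEW=255, ERR=-2039421/16384
(1,3): OLD=6540503/65536 → NEW=0, ERR=6540503/65536
(1,4): OLD=885892341/4194304 → NEW=255, ERR=-183655179/4194304
(1,5): OLD=8383426339/67108864 → NEW=0, ERR=8383426339/67108864
(2,0): OLD=1250925/8192 → NEW=255, ERR=-838035/8192
(2,1): OLD=11029983/262144 → NEW=0, ERR=11029983/262144
(2,2): OLD=523723293/4194304 → NEW=0, ERR=523723293/4194304
(2,3): OLD=6637950645/33554432 → NEW=255, ERR=-1918429515/33554432
(2,4): OLD=134178730975/1073741824 → NEW=0, ERR=134178730975/1073741824
(2,5): OLD=3693213276937/17179869184 → NEW=255, ERR=-687653364983/17179869184
(3,0): OLD=570092989/4194304 → NEW=255, ERR=-499454531/4194304
(3,1): OLD=4498647833/33554432 → NEW=255, ERR=-4057732327/33554432
(3,2): OLD=38392527595/268435456 → NEW=255, ERR=-30058513685/268435456
(3,3): OLD=2257060404081/17179869184 → NEW=255, ERR=-2123806237839/17179869184
(3,4): OLD=18951217772657/137438953472 → NEW=255, ERR=-16095715362703/137438953472
(3,5): OLD=237638549337087/2199023255552 → NEW=0, ERR=237638549337087/2199023255552
(4,0): OLD=65022256851/536870912 → NEW=0, ERR=65022256851/536870912
(4,1): OLD=1587062998935/8589934592 → NEW=255, ERR=-603370322025/8589934592
(4,2): OLD=24887282046037/274877906944 → NEW=0, ERR=24887282046037/274877906944
(4,3): OLD=756561567326281/4398046511104 → NEW=255, ERR=-364940293005239/4398046511104
(4,4): OLD=9544514248888729/70368744177664 → NEW=255, ERR=-8399515516415591/70368744177664
(4,5): OLD=187157335127104655/1125899906842624 → NEW=255, ERR=-99947141117764465/1125899906842624
Output grid:
  Row 0: ......  (6 black, running=6)
  Row 1: .##.#.  (3 black, running=9)
  Row 2: #..#.#  (3 black, running=12)
  Row 3: #####.  (1 black, running=13)
  Row 4: .#.###  (2 black, running=15)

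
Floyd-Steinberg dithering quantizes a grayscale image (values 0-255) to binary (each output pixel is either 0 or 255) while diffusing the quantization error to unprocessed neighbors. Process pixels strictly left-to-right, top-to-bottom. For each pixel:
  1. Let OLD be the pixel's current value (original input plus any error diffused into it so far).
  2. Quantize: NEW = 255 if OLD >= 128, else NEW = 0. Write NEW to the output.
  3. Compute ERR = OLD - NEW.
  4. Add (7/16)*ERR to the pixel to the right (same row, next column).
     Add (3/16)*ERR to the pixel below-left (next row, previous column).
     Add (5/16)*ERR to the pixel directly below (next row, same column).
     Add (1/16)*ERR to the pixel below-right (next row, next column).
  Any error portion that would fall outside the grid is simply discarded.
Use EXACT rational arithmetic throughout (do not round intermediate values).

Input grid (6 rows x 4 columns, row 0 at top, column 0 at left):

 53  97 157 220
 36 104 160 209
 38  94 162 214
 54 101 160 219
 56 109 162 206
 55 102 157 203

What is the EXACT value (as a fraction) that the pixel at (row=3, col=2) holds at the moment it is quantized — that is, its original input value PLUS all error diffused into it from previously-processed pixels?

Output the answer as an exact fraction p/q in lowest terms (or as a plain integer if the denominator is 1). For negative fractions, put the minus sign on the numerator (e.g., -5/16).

(0,0): OLD=53 → NEW=0, ERR=53
(0,1): OLD=1923/16 → NEW=0, ERR=1923/16
(0,2): OLD=53653/256 → NEW=255, ERR=-11627/256
(0,3): OLD=819731/4096 → NEW=255, ERR=-224749/4096
(1,0): OLD=19225/256 → NEW=0, ERR=19225/256
(1,1): OLD=346543/2048 → NEW=255, ERR=-175697/2048
(1,2): OLD=6913883/65536 → NEW=0, ERR=6913883/65536
(1,3): OLD=246593133/1048576 → NEW=255, ERR=-20793747/1048576
(2,0): OLD=1487093/32768 → NEW=0, ERR=1487093/32768
(2,1): OLD=116937175/1048576 → NEW=0, ERR=116937175/1048576
(2,2): OLD=492155219/2097152 → NEW=255, ERR=-42618541/2097152
(2,3): OLD=6895625447/33554432 → NEW=255, ERR=-1660754713/33554432
(3,0): OLD=1494716069/16777216 → NEW=0, ERR=1494716069/16777216
(3,1): OLD=46668514171/268435456 → NEW=255, ERR=-21782527109/268435456
(3,2): OLD=497519015045/4294967296 → NEW=0, ERR=497519015045/4294967296
Target (3,2): original=160, with diffused error = 497519015045/4294967296

Answer: 497519015045/4294967296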